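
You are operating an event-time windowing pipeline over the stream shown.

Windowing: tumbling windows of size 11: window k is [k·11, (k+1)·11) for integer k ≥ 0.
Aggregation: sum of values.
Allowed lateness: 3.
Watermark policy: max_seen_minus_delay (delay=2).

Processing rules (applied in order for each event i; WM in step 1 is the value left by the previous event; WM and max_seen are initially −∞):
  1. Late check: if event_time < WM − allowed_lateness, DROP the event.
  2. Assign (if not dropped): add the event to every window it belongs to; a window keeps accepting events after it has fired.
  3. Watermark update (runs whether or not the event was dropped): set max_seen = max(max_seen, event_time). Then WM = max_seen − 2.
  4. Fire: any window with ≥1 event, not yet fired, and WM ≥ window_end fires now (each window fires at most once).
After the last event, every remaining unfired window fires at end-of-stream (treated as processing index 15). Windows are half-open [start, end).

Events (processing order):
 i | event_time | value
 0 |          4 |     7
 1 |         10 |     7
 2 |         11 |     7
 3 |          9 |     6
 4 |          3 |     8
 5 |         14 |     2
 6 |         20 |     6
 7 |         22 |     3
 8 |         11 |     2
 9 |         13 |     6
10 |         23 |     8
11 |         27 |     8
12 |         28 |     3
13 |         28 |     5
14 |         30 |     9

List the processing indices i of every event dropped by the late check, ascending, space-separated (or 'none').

4 8 9

i=0 t=4 v=7: → [0,11); WM=2
i=1 t=10 v=7: → [0,11); WM=8
i=2 t=11 v=7: → [11,22); WM=9
i=3 t=9 v=6: → [0,11); WM=9
i=4 t=3 v=8: DROP (t<9-3); WM=9
i=5 t=14 v=2: → [11,22); WM=12; [0,11) fires=20
i=6 t=20 v=6: → [11,22); WM=18
i=7 t=22 v=3: → [22,33); WM=20
i=8 t=11 v=2: DROP (t<20-3); WM=20
i=9 t=13 v=6: DROP (t<20-3); WM=20
i=10 t=23 v=8: → [22,33); WM=21
i=11 t=27 v=8: → [22,33); WM=25; [11,22) fires=15
i=12 t=28 v=3: → [22,33); WM=26
i=13 t=28 v=5: → [22,33); WM=26
i=14 t=30 v=9: → [22,33); WM=28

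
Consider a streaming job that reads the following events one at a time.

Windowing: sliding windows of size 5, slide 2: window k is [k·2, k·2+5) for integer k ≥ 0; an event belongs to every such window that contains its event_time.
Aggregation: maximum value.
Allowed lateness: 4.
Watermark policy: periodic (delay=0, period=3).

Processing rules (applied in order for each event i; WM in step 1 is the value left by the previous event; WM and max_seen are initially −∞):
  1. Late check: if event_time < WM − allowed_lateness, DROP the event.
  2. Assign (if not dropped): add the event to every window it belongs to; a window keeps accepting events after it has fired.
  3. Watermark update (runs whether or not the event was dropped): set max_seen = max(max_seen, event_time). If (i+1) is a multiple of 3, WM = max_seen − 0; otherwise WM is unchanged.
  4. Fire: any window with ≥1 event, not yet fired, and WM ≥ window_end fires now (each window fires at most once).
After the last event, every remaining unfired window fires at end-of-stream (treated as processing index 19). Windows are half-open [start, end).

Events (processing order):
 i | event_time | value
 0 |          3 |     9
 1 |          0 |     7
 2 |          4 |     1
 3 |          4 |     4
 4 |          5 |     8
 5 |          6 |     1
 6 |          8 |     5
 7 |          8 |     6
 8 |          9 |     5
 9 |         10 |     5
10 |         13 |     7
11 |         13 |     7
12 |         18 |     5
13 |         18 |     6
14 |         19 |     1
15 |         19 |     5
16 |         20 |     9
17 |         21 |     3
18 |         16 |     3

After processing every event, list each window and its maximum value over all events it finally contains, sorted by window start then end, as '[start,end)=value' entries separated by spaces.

i=0 t=3 v=9: → [2,7),[0,5); WM=−∞
i=1 t=0 v=7: → [0,5); WM=−∞
i=2 t=4 v=1: → [4,9),[2,7),[0,5); WM=4
i=3 t=4 v=4: → [4,9),[2,7),[0,5); WM=4
i=4 t=5 v=8: → [4,9),[2,7); WM=4
i=5 t=6 v=1: → [6,11),[4,9),[2,7); WM=6; [0,5) fires=9
i=6 t=8 v=5: → [8,13),[6,11),[4,9); WM=6
i=7 t=8 v=6: → [8,13),[6,11),[4,9); WM=6
i=8 t=9 v=5: → [8,13),[6,11); WM=9; [2,7) fires=9 [4,9) fires=8
i=9 t=10 v=5: → [10,15),[8,13),[6,11); WM=9
i=10 t=13 v=7: → [12,17),[10,15); WM=9
i=11 t=13 v=7: → [12,17),[10,15); WM=13; [6,11) fires=6 [8,13) fires=6
i=12 t=18 v=5: → [18,23),[16,21),[14,19); WM=13
i=13 t=18 v=6: → [18,23),[16,21),[14,19); WM=13
i=14 t=19 v=1: → [18,23),[16,21); WM=19; [10,15) fires=7 [12,17) fires=7 [14,19) fires=6
i=15 t=19 v=5: → [18,23),[16,21); WM=19
i=16 t=20 v=9: → [20,25),[18,23),[16,21); WM=19
i=17 t=21 v=3: → [20,25),[18,23); WM=21; [16,21) fires=9
i=18 t=16 v=3: DROP (t<21-4); WM=21

[0,5)=9 [2,7)=9 [4,9)=8 [6,11)=6 [8,13)=6 [10,15)=7 [12,17)=7 [14,19)=6 [16,21)=9 [18,23)=9 [20,25)=9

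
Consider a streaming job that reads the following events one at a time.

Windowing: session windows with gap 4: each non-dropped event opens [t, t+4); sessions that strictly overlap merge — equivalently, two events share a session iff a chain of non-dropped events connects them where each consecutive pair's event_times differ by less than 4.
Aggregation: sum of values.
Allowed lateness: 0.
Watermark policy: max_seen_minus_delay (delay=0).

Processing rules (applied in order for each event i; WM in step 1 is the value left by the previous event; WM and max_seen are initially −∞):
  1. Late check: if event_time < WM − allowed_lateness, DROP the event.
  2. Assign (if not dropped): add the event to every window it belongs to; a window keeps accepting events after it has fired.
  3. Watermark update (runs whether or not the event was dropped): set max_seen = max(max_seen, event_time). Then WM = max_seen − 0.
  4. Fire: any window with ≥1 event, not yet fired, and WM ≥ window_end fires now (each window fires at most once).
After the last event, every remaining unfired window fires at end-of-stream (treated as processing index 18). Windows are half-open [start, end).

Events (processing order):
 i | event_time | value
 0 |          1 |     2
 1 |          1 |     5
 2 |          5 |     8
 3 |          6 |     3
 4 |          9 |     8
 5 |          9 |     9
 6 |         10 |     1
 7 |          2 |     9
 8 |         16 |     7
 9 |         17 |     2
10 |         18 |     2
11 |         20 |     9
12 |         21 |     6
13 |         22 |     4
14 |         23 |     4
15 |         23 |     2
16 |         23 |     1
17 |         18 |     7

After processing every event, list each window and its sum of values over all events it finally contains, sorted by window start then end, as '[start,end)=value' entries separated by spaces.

i=0 t=1 v=2: → [1,5); WM=1
i=1 t=1 v=5: → [1,5); WM=1
i=2 t=5 v=8: → [5,9); WM=5
i=3 t=6 v=3: → [5,10); WM=6
i=4 t=9 v=8: → [5,13); WM=9
i=5 t=9 v=9: → [5,13); WM=9
i=6 t=10 v=1: → [5,14); WM=10
i=7 t=2 v=9: DROP (t<10-0); WM=10
i=8 t=16 v=7: → [16,20); WM=16
i=9 t=17 v=2: → [16,21); WM=17
i=10 t=18 v=2: → [16,22); WM=18
i=11 t=20 v=9: → [16,24); WM=20
i=12 t=21 v=6: → [16,25); WM=21
i=13 t=22 v=4: → [16,26); WM=22
i=14 t=23 v=4: → [16,27); WM=23
i=15 t=23 v=2: → [16,27); WM=23
i=16 t=23 v=1: → [16,27); WM=23
i=17 t=18 v=7: DROP (t<23-0); WM=23

[1,5)=7 [5,14)=29 [16,27)=37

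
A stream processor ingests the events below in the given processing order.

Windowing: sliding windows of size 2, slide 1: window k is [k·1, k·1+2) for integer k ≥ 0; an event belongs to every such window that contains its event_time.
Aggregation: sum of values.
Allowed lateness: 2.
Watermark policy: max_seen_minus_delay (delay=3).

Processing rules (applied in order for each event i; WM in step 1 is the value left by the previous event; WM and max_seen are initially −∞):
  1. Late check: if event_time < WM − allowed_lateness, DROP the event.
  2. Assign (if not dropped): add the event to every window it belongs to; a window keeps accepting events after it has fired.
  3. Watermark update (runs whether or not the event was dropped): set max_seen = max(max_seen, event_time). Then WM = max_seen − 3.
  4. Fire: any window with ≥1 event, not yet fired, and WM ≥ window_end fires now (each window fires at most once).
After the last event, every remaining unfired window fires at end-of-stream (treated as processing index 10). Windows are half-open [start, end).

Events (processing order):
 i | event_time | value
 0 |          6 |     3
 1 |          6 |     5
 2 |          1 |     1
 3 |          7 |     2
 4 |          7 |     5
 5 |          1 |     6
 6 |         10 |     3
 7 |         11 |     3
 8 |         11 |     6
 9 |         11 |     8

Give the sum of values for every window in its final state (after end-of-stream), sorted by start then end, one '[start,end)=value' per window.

i=0 t=6 v=3: → [6,8),[5,7); WM=3
i=1 t=6 v=5: → [6,8),[5,7); WM=3
i=2 t=1 v=1: → [1,3),[0,2); WM=3; [0,2) fires=1 [1,3) fires=1
i=3 t=7 v=2: → [7,9),[6,8); WM=4
i=4 t=7 v=5: → [7,9),[6,8); WM=4
i=5 t=1 v=6: DROP (t<4-2); WM=4
i=6 t=10 v=3: → [10,12),[9,11); WM=7; [5,7) fires=8
i=7 t=11 v=3: → [11,13),[10,12); WM=8; [6,8) fires=15
i=8 t=11 v=6: → [11,13),[10,12); WM=8
i=9 t=11 v=8: → [11,13),[10,12); WM=8

[0,2)=1 [1,3)=1 [5,7)=8 [6,8)=15 [7,9)=7 [9,11)=3 [10,12)=20 [11,13)=17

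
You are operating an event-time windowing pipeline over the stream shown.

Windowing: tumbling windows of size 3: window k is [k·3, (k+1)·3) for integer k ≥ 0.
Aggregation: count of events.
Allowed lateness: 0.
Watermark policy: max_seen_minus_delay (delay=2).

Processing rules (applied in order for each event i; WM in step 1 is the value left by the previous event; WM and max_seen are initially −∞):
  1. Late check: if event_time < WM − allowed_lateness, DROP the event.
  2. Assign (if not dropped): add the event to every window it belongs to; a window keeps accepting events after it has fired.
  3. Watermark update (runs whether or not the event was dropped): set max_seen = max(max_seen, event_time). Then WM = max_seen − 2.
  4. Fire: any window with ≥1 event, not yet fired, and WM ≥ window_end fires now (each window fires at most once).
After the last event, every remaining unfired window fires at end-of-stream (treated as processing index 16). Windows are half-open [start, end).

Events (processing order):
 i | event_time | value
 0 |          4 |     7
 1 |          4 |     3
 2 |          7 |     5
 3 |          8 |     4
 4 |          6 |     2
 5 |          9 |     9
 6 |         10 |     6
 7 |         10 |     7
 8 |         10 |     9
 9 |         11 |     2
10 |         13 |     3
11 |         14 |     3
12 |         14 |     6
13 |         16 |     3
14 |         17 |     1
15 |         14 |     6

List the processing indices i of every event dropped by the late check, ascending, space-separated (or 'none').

15

i=0 t=4 v=7: → [3,6); WM=2
i=1 t=4 v=3: → [3,6); WM=2
i=2 t=7 v=5: → [6,9); WM=5
i=3 t=8 v=4: → [6,9); WM=6; [3,6) fires=2
i=4 t=6 v=2: → [6,9); WM=6
i=5 t=9 v=9: → [9,12); WM=7
i=6 t=10 v=6: → [9,12); WM=8
i=7 t=10 v=7: → [9,12); WM=8
i=8 t=10 v=9: → [9,12); WM=8
i=9 t=11 v=2: → [9,12); WM=9; [6,9) fires=3
i=10 t=13 v=3: → [12,15); WM=11
i=11 t=14 v=3: → [12,15); WM=12; [9,12) fires=5
i=12 t=14 v=6: → [12,15); WM=12
i=13 t=16 v=3: → [15,18); WM=14
i=14 t=17 v=1: → [15,18); WM=15; [12,15) fires=3
i=15 t=14 v=6: DROP (t<15-0); WM=15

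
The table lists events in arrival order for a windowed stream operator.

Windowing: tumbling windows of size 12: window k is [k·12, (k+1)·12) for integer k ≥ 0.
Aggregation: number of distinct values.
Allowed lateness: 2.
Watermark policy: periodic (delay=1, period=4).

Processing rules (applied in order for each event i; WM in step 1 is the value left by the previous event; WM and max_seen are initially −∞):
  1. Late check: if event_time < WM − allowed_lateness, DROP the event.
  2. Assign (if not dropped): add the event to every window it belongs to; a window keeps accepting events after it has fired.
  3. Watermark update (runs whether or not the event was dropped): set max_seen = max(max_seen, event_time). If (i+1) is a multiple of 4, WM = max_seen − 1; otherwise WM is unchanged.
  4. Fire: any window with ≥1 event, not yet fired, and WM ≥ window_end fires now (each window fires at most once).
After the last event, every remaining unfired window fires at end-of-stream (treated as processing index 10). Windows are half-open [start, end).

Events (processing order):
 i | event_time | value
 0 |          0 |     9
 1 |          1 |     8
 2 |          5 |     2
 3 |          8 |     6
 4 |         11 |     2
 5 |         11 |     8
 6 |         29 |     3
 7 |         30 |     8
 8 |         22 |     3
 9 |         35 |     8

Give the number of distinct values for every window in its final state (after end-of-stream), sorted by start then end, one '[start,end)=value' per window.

i=0 t=0 v=9: → [0,12); WM=−∞
i=1 t=1 v=8: → [0,12); WM=−∞
i=2 t=5 v=2: → [0,12); WM=−∞
i=3 t=8 v=6: → [0,12); WM=7
i=4 t=11 v=2: → [0,12); WM=7
i=5 t=11 v=8: → [0,12); WM=7
i=6 t=29 v=3: → [24,36); WM=7
i=7 t=30 v=8: → [24,36); WM=29; [0,12) fires=4
i=8 t=22 v=3: DROP (t<29-2); WM=29
i=9 t=35 v=8: → [24,36); WM=29

[0,12)=4 [24,36)=2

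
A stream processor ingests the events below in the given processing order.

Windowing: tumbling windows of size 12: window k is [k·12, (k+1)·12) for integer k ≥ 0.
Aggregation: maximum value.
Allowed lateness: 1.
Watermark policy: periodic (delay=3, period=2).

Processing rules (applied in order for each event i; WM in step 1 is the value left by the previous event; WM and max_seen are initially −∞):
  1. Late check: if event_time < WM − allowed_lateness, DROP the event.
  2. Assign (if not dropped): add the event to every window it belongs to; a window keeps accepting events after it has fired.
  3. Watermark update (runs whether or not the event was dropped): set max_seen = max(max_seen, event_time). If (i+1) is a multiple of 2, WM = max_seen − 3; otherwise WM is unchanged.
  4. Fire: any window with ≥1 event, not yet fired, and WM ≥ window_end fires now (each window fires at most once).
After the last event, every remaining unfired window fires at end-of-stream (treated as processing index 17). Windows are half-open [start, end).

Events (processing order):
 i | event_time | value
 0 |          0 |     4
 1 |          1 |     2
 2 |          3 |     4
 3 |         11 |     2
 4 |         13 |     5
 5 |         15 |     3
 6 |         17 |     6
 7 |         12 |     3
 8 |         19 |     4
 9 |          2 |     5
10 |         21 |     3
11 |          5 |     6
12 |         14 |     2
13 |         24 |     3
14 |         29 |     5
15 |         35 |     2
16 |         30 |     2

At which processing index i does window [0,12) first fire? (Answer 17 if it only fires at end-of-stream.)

5

i=0 t=0 v=4: → [0,12); WM=−∞
i=1 t=1 v=2: → [0,12); WM=-2
i=2 t=3 v=4: → [0,12); WM=-2
i=3 t=11 v=2: → [0,12); WM=8
i=4 t=13 v=5: → [12,24); WM=8
i=5 t=15 v=3: → [12,24); WM=12; [0,12) fires=4
i=6 t=17 v=6: → [12,24); WM=12
i=7 t=12 v=3: → [12,24); WM=14
i=8 t=19 v=4: → [12,24); WM=14
i=9 t=2 v=5: DROP (t<14-1); WM=16
i=10 t=21 v=3: → [12,24); WM=16
i=11 t=5 v=6: DROP (t<16-1); WM=18
i=12 t=14 v=2: DROP (t<18-1); WM=18
i=13 t=24 v=3: → [24,36); WM=21
i=14 t=29 v=5: → [24,36); WM=21
i=15 t=35 v=2: → [24,36); WM=32; [12,24) fires=6
i=16 t=30 v=2: DROP (t<32-1); WM=32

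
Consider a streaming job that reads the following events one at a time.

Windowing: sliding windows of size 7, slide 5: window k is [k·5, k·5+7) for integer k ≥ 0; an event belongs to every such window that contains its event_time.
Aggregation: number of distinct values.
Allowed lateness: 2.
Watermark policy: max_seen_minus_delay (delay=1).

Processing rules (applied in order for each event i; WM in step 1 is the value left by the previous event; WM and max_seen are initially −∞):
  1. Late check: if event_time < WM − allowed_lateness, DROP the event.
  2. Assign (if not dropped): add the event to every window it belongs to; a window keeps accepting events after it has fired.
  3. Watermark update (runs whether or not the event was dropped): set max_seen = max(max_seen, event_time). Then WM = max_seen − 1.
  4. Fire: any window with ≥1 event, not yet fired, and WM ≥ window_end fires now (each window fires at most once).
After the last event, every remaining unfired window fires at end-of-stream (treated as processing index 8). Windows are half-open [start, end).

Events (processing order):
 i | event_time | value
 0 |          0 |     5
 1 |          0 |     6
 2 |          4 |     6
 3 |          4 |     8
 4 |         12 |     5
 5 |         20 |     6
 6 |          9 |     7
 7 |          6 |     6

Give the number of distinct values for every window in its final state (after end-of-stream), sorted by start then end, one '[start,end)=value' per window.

i=0 t=0 v=5: → [0,7); WM=-1
i=1 t=0 v=6: → [0,7); WM=-1
i=2 t=4 v=6: → [0,7); WM=3
i=3 t=4 v=8: → [0,7); WM=3
i=4 t=12 v=5: → [10,17); WM=11; [0,7) fires=3
i=5 t=20 v=6: → [20,27),[15,22); WM=19; [10,17) fires=1
i=6 t=9 v=7: DROP (t<19-2); WM=19
i=7 t=6 v=6: DROP (t<19-2); WM=19

[0,7)=3 [10,17)=1 [15,22)=1 [20,27)=1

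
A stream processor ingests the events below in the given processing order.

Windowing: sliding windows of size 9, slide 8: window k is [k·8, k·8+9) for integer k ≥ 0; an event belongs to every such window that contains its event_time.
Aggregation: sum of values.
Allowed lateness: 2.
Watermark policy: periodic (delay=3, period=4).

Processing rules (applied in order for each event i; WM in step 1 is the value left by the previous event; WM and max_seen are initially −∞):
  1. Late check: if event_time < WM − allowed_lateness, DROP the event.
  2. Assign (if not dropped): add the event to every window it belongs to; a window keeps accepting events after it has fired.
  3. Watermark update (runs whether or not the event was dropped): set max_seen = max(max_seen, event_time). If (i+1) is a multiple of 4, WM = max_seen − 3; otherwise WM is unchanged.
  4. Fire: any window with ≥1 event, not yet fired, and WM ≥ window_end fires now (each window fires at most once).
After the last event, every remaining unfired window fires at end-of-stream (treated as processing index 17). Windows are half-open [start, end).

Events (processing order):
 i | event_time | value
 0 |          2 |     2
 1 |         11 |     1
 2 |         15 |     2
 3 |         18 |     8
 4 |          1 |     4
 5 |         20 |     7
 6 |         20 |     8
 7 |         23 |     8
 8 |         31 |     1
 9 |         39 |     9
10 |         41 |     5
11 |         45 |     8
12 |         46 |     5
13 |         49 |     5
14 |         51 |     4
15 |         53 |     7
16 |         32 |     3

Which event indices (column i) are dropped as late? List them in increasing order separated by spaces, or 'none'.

4 16

i=0 t=2 v=2: → [0,9); WM=−∞
i=1 t=11 v=1: → [8,17); WM=−∞
i=2 t=15 v=2: → [8,17); WM=−∞
i=3 t=18 v=8: → [16,25); WM=15; [0,9) fires=2
i=4 t=1 v=4: DROP (t<15-2); WM=15
i=5 t=20 v=7: → [16,25); WM=15
i=6 t=20 v=8: → [16,25); WM=15
i=7 t=23 v=8: → [16,25); WM=20; [8,17) fires=3
i=8 t=31 v=1: → [24,33); WM=20
i=9 t=39 v=9: → [32,41); WM=20
i=10 t=41 v=5: → [40,49); WM=20
i=11 t=45 v=8: → [40,49); WM=42; [16,25) fires=31 [24,33) fires=1 [32,41) fires=9
i=12 t=46 v=5: → [40,49); WM=42
i=13 t=49 v=5: → [48,57); WM=42
i=14 t=51 v=4: → [48,57); WM=42
i=15 t=53 v=7: → [48,57); WM=50; [40,49) fires=18
i=16 t=32 v=3: DROP (t<50-2); WM=50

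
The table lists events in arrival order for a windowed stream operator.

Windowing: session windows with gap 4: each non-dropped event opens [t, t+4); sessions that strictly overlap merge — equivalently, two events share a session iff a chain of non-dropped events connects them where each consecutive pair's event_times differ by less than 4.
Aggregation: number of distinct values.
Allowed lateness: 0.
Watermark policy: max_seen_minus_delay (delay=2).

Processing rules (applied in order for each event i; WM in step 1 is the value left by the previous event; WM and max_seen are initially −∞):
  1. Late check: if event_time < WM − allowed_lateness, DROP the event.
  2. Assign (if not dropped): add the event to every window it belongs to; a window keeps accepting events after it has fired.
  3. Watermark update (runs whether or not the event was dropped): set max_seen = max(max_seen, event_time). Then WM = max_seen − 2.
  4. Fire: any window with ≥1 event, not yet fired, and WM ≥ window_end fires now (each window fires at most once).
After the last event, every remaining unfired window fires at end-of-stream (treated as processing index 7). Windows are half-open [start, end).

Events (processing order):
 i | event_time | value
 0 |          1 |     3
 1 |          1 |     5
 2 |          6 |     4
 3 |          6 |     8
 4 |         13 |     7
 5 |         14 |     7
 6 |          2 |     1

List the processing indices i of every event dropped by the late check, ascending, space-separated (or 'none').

i=0 t=1 v=3: → [1,5); WM=-1
i=1 t=1 v=5: → [1,5); WM=-1
i=2 t=6 v=4: → [6,10); WM=4
i=3 t=6 v=8: → [6,10); WM=4
i=4 t=13 v=7: → [13,17); WM=11
i=5 t=14 v=7: → [13,18); WM=12
i=6 t=2 v=1: DROP (t<12-0); WM=12

6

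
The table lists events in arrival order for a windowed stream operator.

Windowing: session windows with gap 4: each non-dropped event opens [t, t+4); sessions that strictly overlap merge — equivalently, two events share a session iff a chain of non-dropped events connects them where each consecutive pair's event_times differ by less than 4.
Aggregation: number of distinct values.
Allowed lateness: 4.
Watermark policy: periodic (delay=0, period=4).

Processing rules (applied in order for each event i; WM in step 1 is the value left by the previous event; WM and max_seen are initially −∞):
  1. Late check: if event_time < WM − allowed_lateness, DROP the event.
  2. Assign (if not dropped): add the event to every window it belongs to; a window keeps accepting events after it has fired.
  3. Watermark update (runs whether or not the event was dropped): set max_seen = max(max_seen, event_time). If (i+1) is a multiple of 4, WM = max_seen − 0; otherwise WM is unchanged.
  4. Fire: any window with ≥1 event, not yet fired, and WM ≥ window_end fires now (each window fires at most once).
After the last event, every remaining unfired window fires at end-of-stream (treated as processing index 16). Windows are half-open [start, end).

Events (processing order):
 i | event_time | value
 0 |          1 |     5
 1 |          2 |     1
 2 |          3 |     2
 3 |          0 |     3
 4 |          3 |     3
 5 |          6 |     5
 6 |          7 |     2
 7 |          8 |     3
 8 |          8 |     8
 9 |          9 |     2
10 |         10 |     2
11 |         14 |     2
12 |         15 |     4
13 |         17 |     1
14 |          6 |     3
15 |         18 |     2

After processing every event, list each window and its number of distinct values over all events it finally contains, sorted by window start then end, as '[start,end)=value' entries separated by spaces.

[0,14)=5 [14,22)=3

i=0 t=1 v=5: → [1,5); WM=−∞
i=1 t=2 v=1: → [1,6); WM=−∞
i=2 t=3 v=2: → [1,7); WM=−∞
i=3 t=0 v=3: → [0,7); WM=3
i=4 t=3 v=3: → [0,7); WM=3
i=5 t=6 v=5: → [0,10); WM=3
i=6 t=7 v=2: → [0,11); WM=3
i=7 t=8 v=3: → [0,12); WM=8
i=8 t=8 v=8: → [0,12); WM=8
i=9 t=9 v=2: → [0,13); WM=8
i=10 t=10 v=2: → [0,14); WM=8
i=11 t=14 v=2: → [14,18); WM=14
i=12 t=15 v=4: → [14,19); WM=14
i=13 t=17 v=1: → [14,21); WM=14
i=14 t=6 v=3: DROP (t<14-4); WM=14
i=15 t=18 v=2: → [14,22); WM=18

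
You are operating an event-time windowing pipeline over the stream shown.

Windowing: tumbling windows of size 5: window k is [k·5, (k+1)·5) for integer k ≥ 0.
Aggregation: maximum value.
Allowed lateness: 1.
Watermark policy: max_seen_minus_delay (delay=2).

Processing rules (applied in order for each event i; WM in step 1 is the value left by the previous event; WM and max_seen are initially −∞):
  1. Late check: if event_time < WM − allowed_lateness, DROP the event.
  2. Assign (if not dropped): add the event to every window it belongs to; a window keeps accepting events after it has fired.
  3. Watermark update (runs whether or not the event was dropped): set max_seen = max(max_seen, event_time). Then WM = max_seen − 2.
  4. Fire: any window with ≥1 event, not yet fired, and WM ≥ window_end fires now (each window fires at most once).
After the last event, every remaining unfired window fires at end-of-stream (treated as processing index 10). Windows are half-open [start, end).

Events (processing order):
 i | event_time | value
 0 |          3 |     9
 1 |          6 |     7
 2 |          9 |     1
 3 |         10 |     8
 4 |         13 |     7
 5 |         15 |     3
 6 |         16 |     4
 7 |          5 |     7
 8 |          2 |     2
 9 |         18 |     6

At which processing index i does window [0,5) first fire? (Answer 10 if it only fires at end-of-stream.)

2

i=0 t=3 v=9: → [0,5); WM=1
i=1 t=6 v=7: → [5,10); WM=4
i=2 t=9 v=1: → [5,10); WM=7; [0,5) fires=9
i=3 t=10 v=8: → [10,15); WM=8
i=4 t=13 v=7: → [10,15); WM=11; [5,10) fires=7
i=5 t=15 v=3: → [15,20); WM=13
i=6 t=16 v=4: → [15,20); WM=14
i=7 t=5 v=7: DROP (t<14-1); WM=14
i=8 t=2 v=2: DROP (t<14-1); WM=14
i=9 t=18 v=6: → [15,20); WM=16; [10,15) fires=8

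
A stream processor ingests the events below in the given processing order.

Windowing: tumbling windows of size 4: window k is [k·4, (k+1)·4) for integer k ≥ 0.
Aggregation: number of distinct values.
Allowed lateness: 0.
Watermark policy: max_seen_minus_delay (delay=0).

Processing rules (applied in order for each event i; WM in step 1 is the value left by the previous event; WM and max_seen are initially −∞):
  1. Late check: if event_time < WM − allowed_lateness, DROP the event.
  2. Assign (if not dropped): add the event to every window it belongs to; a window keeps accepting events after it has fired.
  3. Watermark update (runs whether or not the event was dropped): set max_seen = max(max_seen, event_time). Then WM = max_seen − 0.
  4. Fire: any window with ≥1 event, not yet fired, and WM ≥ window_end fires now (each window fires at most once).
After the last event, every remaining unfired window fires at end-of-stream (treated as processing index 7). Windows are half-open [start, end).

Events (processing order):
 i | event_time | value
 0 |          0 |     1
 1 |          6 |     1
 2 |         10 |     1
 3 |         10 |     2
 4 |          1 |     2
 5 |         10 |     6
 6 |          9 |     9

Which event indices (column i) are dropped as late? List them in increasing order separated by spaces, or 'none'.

i=0 t=0 v=1: → [0,4); WM=0
i=1 t=6 v=1: → [4,8); WM=6; [0,4) fires=1
i=2 t=10 v=1: → [8,12); WM=10; [4,8) fires=1
i=3 t=10 v=2: → [8,12); WM=10
i=4 t=1 v=2: DROP (t<10-0); WM=10
i=5 t=10 v=6: → [8,12); WM=10
i=6 t=9 v=9: DROP (t<10-0); WM=10

4 6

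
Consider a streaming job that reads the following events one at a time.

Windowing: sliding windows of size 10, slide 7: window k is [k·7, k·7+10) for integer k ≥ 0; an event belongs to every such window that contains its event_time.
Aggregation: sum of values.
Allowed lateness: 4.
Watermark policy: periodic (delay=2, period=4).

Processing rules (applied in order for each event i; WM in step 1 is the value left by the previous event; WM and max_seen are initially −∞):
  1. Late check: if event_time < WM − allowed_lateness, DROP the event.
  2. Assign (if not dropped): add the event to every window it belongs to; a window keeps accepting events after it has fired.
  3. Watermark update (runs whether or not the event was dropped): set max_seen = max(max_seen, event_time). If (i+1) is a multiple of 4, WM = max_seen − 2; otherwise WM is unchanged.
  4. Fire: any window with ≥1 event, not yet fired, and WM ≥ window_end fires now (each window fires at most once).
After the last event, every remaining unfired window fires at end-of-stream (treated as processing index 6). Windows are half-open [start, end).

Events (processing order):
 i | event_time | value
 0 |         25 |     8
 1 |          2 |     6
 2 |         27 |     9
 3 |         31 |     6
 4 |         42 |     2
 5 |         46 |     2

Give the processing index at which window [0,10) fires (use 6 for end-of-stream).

i=0 t=25 v=8: → [21,31); WM=−∞
i=1 t=2 v=6: → [0,10); WM=−∞
i=2 t=27 v=9: → [21,31); WM=−∞
i=3 t=31 v=6: → [28,38); WM=29; [0,10) fires=6
i=4 t=42 v=2: → [42,52),[35,45); WM=29
i=5 t=46 v=2: → [42,52); WM=29

3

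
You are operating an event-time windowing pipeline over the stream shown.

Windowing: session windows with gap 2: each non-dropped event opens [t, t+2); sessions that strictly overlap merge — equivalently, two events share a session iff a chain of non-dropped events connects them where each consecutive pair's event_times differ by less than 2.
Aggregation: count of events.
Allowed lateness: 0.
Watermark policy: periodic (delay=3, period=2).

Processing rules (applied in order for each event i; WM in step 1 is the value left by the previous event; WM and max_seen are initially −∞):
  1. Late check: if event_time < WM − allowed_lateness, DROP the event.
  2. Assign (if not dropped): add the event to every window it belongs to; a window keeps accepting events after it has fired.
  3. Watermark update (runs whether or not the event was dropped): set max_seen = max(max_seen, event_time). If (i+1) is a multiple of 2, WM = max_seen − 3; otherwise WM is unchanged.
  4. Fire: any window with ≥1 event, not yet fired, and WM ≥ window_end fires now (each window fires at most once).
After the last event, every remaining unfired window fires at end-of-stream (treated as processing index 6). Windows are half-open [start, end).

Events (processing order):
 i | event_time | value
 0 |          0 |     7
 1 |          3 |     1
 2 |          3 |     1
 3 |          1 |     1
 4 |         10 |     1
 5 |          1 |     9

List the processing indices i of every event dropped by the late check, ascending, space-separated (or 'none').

i=0 t=0 v=7: → [0,2); WM=−∞
i=1 t=3 v=1: → [3,5); WM=0
i=2 t=3 v=1: → [3,5); WM=0
i=3 t=1 v=1: → [0,3); WM=0
i=4 t=10 v=1: → [10,12); WM=0
i=5 t=1 v=9: → [0,3); WM=7

none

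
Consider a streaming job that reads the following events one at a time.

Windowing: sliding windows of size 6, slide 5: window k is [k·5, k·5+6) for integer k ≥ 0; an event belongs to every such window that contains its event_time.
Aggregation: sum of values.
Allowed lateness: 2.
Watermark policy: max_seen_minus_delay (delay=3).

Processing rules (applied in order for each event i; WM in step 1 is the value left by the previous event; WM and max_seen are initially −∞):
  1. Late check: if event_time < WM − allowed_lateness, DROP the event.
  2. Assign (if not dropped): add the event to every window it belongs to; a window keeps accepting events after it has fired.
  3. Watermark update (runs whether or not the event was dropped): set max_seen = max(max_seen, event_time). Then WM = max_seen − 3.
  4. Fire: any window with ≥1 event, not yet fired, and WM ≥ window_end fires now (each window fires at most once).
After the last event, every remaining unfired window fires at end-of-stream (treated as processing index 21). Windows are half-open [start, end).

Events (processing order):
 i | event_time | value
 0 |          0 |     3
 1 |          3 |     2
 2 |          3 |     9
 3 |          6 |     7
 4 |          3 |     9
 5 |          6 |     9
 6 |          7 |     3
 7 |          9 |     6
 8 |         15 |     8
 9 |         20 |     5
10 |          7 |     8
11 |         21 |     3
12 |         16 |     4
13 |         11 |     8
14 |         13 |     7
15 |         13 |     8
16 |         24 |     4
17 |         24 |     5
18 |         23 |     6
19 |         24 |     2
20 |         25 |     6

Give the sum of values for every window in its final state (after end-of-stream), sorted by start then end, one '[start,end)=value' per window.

[0,6)=23 [5,11)=25 [10,16)=8 [15,21)=17 [20,26)=31 [25,31)=6

i=0 t=0 v=3: → [0,6); WM=-3
i=1 t=3 v=2: → [0,6); WM=0
i=2 t=3 v=9: → [0,6); WM=0
i=3 t=6 v=7: → [5,11); WM=3
i=4 t=3 v=9: → [0,6); WM=3
i=5 t=6 v=9: → [5,11); WM=3
i=6 t=7 v=3: → [5,11); WM=4
i=7 t=9 v=6: → [5,11); WM=6; [0,6) fires=23
i=8 t=15 v=8: → [15,21),[10,16); WM=12; [5,11) fires=25
i=9 t=20 v=5: → [20,26),[15,21); WM=17; [10,16) fires=8
i=10 t=7 v=8: DROP (t<17-2); WM=17
i=11 t=21 v=3: → [20,26); WM=18
i=12 t=16 v=4: → [15,21); WM=18
i=13 t=11 v=8: DROP (t<18-2); WM=18
i=14 t=13 v=7: DROP (t<18-2); WM=18
i=15 t=13 v=8: DROP (t<18-2); WM=18
i=16 t=24 v=4: → [20,26); WM=21; [15,21) fires=17
i=17 t=24 v=5: → [20,26); WM=21
i=18 t=23 v=6: → [20,26); WM=21
i=19 t=24 v=2: → [20,26); WM=21
i=20 t=25 v=6: → [25,31),[20,26); WM=22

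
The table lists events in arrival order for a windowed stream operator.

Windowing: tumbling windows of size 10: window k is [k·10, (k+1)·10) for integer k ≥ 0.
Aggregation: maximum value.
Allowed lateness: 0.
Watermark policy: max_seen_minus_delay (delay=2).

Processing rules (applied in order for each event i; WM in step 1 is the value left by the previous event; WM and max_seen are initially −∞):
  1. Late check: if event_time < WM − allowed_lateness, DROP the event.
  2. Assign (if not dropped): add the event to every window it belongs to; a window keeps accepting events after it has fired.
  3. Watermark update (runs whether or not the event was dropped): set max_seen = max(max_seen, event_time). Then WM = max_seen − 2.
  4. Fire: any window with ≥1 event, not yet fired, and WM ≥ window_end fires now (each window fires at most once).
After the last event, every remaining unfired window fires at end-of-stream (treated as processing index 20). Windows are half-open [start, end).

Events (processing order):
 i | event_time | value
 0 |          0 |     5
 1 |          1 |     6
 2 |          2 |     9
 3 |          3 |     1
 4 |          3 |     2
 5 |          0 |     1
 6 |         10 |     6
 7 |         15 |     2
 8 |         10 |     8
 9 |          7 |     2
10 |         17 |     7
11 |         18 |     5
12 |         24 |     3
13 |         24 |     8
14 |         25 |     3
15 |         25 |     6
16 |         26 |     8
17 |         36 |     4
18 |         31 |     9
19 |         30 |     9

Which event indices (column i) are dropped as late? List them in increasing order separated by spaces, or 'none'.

i=0 t=0 v=5: → [0,10); WM=-2
i=1 t=1 v=6: → [0,10); WM=-1
i=2 t=2 v=9: → [0,10); WM=0
i=3 t=3 v=1: → [0,10); WM=1
i=4 t=3 v=2: → [0,10); WM=1
i=5 t=0 v=1: DROP (t<1-0); WM=1
i=6 t=10 v=6: → [10,20); WM=8
i=7 t=15 v=2: → [10,20); WM=13; [0,10) fires=9
i=8 t=10 v=8: DROP (t<13-0); WM=13
i=9 t=7 v=2: DROP (t<13-0); WM=13
i=10 t=17 v=7: → [10,20); WM=15
i=11 t=18 v=5: → [10,20); WM=16
i=12 t=24 v=3: → [20,30); WM=22; [10,20) fires=7
i=13 t=24 v=8: → [20,30); WM=22
i=14 t=25 v=3: → [20,30); WM=23
i=15 t=25 v=6: → [20,30); WM=23
i=16 t=26 v=8: → [20,30); WM=24
i=17 t=36 v=4: → [30,40); WM=34; [20,30) fires=8
i=18 t=31 v=9: DROP (t<34-0); WM=34
i=19 t=30 v=9: DROP (t<34-0); WM=34

5 8 9 18 19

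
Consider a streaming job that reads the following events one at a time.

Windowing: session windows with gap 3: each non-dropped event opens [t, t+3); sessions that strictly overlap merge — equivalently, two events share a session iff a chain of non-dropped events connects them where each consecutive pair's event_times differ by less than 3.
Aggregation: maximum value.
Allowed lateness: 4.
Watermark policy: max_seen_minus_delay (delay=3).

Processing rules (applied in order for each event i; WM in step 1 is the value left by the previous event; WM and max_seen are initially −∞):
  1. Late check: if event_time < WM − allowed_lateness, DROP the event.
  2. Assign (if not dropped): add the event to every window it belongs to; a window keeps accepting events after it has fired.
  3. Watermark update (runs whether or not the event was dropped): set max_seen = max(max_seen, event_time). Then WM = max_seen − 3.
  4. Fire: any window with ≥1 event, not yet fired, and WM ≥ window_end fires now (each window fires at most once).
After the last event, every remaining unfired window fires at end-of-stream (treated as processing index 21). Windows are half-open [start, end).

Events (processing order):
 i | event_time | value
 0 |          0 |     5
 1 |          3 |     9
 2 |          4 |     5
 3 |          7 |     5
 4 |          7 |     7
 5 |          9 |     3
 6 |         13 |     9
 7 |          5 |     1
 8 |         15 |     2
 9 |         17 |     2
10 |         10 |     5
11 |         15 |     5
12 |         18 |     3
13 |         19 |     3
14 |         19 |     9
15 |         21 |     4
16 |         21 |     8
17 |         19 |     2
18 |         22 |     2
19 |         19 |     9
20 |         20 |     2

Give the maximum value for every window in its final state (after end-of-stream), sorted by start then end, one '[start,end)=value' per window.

i=0 t=0 v=5: → [0,3); WM=-3
i=1 t=3 v=9: → [3,6); WM=0
i=2 t=4 v=5: → [3,7); WM=1
i=3 t=7 v=5: → [7,10); WM=4
i=4 t=7 v=7: → [7,10); WM=4
i=5 t=9 v=3: → [7,12); WM=6
i=6 t=13 v=9: → [13,16); WM=10
i=7 t=5 v=1: DROP (t<10-4); WM=10
i=8 t=15 v=2: → [13,18); WM=12
i=9 t=17 v=2: → [13,20); WM=14
i=10 t=10 v=5: → [7,13); WM=14
i=11 t=15 v=5: → [13,20); WM=14
i=12 t=18 v=3: → [13,21); WM=15
i=13 t=19 v=3: → [13,22); WM=16
i=14 t=19 v=9: → [13,22); WM=16
i=15 t=21 v=4: → [13,24); WM=18
i=16 t=21 v=8: → [13,24); WM=18
i=17 t=19 v=2: → [13,24); WM=18
i=18 t=22 v=2: → [13,25); WM=19
i=19 t=19 v=9: → [13,25); WM=19
i=20 t=20 v=2: → [13,25); WM=19

[0,3)=5 [3,7)=9 [7,13)=7 [13,25)=9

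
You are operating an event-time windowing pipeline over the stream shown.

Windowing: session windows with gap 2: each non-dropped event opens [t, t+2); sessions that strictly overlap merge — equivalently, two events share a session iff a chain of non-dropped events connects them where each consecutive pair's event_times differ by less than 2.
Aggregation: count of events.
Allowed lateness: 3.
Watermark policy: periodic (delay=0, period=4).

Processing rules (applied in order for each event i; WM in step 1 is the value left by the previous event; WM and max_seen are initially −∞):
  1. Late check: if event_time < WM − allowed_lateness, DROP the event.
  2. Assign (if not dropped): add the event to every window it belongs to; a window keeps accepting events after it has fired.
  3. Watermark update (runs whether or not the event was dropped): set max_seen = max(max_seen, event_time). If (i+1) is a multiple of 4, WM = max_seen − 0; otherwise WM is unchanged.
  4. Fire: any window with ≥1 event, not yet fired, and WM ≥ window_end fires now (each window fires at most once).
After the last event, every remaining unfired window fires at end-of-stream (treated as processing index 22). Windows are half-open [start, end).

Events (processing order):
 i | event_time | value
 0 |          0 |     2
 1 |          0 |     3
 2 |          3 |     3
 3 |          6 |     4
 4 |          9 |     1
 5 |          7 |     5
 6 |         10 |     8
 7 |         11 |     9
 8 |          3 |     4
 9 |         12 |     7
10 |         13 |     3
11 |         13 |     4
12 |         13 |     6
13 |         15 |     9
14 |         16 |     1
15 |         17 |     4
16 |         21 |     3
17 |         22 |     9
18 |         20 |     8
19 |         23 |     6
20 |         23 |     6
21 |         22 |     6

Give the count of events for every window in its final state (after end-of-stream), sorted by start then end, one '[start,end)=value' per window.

[0,2)=2 [3,5)=1 [6,9)=2 [9,15)=7 [15,19)=3 [20,25)=6

i=0 t=0 v=2: → [0,2); WM=−∞
i=1 t=0 v=3: → [0,2); WM=−∞
i=2 t=3 v=3: → [3,5); WM=−∞
i=3 t=6 v=4: → [6,8); WM=6
i=4 t=9 v=1: → [9,11); WM=6
i=5 t=7 v=5: → [6,9); WM=6
i=6 t=10 v=8: → [9,12); WM=6
i=7 t=11 v=9: → [9,13); WM=11
i=8 t=3 v=4: DROP (t<11-3); WM=11
i=9 t=12 v=7: → [9,14); WM=11
i=10 t=13 v=3: → [9,15); WM=11
i=11 t=13 v=4: → [9,15); WM=13
i=12 t=13 v=6: → [9,15); WM=13
i=13 t=15 v=9: → [15,17); WM=13
i=14 t=16 v=1: → [15,18); WM=13
i=15 t=17 v=4: → [15,19); WM=17
i=16 t=21 v=3: → [21,23); WM=17
i=17 t=22 v=9: → [21,24); WM=17
i=18 t=20 v=8: → [20,24); WM=17
i=19 t=23 v=6: → [20,25); WM=23
i=20 t=23 v=6: → [20,25); WM=23
i=21 t=22 v=6: → [20,25); WM=23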